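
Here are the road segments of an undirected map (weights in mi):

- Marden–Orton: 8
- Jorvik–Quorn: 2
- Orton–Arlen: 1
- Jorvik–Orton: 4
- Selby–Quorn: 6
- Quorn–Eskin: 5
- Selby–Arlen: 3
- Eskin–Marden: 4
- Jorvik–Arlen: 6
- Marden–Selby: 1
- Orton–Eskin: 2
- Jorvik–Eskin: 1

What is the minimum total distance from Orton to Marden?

Compare a few routes:
Orton - Arlen - Selby - Marden: 1+3+1 = 5
Orton - Marden: 8 = 8
Orton - Eskin - Marden: 2+4 = 6
The minimum is 5 mi via Orton - Arlen - Selby - Marden.

5 mi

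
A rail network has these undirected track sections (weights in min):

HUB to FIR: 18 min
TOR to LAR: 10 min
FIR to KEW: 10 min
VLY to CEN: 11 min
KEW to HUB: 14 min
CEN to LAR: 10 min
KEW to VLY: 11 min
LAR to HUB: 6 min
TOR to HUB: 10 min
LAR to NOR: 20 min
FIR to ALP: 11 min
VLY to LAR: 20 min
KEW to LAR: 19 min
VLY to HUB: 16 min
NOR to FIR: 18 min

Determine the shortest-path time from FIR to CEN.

Shortest distances from FIR:
FIR: 0
KEW: 10  (via FIR)
ALP: 11  (via FIR)
NOR: 18  (via FIR)
HUB: 18  (via FIR)
VLY: 21  (via KEW)
LAR: 24  (via HUB)
TOR: 28  (via HUB)
CEN: 32  (via VLY)
Shortest route: FIR–KEW–VLY–CEN = 32 min.

32 min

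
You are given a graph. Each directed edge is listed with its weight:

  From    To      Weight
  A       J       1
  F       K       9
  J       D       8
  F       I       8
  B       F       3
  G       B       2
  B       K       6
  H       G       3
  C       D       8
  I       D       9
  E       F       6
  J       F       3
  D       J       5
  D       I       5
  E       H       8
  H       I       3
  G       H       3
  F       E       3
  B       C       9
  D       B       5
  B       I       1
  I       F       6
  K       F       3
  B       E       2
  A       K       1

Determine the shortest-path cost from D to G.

18

Compare a few routes:
D–J–F–E–H–G: 5+3+3+8+3 = 22
D–B–F–E–H–G: 5+3+3+8+3 = 22
D–B–E–H–G: 5+2+8+3 = 18
Cheapest is D–B–E–H–G at 18.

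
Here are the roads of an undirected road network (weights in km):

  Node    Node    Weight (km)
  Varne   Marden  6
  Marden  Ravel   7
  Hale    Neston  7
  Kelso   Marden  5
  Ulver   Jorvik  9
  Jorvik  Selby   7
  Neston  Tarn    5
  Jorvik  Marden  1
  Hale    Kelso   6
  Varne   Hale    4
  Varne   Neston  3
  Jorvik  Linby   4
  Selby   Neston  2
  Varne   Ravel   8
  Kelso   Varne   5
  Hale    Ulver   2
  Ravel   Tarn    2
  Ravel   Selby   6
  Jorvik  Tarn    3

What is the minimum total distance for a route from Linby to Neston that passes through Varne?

14 km

Shortest Linby→Varne: Linby–Jorvik–Marden–Varne = 11
Best Varne to Neston: Varne–Neston costing 3
Total via Varne: 11 + 3 = 14 km.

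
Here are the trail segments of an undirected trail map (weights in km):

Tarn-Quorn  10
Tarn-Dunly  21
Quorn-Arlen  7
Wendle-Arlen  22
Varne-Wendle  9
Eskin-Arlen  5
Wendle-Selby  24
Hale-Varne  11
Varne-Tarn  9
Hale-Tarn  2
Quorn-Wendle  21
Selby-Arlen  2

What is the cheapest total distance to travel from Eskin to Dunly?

43 km

Settle nodes by increasing distance from Eskin:
Eskin: 0
Arlen: 5  (via Eskin)
Selby: 7  (via Arlen)
Quorn: 12  (via Arlen)
Tarn: 22  (via Quorn)
Hale: 24  (via Tarn)
Wendle: 27  (via Arlen)
Varne: 31  (via Tarn)
Dunly: 43  (via Tarn)
Shortest route: Eskin → Arlen → Quorn → Tarn → Dunly = 43 km.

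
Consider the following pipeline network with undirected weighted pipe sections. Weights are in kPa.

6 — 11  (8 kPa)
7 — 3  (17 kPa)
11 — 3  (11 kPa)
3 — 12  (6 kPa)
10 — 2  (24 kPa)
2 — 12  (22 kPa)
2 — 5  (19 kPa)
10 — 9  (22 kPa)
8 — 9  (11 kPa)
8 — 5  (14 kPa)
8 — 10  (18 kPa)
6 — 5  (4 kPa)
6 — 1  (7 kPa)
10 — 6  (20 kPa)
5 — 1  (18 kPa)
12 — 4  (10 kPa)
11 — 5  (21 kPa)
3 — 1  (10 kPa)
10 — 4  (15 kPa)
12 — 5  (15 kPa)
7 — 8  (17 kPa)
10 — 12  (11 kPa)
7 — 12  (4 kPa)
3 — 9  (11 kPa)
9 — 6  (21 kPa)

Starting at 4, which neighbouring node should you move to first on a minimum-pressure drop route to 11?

12

Compare a few routes:
4–12–3–11: 10+6+11 = 27
4–12–5–6–11: 10+15+4+8 = 37
Cheapest is 4–12–3–11 at 27 kPa.
So from 4 the first move is to 12.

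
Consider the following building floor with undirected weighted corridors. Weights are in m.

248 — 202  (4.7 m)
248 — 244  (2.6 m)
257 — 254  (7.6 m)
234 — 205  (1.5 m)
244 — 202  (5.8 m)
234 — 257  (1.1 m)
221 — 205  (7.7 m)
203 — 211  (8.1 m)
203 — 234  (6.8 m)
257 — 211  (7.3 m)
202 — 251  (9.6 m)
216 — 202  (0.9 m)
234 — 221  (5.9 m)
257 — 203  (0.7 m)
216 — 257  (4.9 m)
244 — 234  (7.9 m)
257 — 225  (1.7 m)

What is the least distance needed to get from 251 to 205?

Running Dijkstra from 251:
251: 0
202: 9.6  (via 251)
216: 10.5  (via 202)
248: 14.3  (via 202)
244: 15.4  (via 202)
257: 15.4  (via 216)
203: 16.1  (via 257)
234: 16.5  (via 257)
225: 17.1  (via 257)
205: 18  (via 234)
Shortest route: 251–202–216–257–234–205 = 18 m.

18 m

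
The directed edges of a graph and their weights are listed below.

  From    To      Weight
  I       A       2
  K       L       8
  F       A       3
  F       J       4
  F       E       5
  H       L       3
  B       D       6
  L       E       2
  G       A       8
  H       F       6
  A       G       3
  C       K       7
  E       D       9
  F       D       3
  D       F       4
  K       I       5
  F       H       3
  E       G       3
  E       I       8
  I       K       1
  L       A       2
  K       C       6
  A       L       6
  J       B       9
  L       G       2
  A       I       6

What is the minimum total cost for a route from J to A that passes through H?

Best J to H: J → B → D → F → H costing 22
Best H to A: H → L → A costing 5
Total via H: 22 + 5 = 27.

27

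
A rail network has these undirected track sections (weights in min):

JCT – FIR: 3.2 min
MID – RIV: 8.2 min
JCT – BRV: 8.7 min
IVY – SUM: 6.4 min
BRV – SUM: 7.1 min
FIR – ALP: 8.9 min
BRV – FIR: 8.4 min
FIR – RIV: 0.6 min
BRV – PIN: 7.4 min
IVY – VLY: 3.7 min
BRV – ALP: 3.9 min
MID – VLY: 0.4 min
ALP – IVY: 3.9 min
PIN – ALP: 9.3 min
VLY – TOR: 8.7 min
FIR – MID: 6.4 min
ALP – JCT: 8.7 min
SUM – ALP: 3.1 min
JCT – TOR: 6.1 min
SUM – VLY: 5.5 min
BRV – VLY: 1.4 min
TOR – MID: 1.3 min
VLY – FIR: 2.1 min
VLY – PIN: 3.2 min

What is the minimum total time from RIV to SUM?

Candidate routes:
RIV - FIR - VLY - BRV - SUM: 0.6+2.1+1.4+7.1 = 11.2
RIV - FIR - VLY - SUM: 0.6+2.1+5.5 = 8.2
RIV - FIR - VLY - BRV - ALP - SUM: 0.6+2.1+1.4+3.9+3.1 = 11.1
The minimum is 8.2 min via RIV - FIR - VLY - SUM.

8.2 min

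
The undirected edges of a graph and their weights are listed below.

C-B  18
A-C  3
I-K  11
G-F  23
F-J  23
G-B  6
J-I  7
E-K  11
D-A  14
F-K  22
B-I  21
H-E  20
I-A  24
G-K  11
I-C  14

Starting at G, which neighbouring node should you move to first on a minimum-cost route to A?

Compare a few routes:
G–B–I–C–A: 6+21+14+3 = 44
G–B–C–A: 6+18+3 = 27
G–K–I–A: 11+11+24 = 46
G–K–I–C–A: 11+11+14+3 = 39
Cheapest is G–B–C–A at 27.
So from G the first move is to B.

B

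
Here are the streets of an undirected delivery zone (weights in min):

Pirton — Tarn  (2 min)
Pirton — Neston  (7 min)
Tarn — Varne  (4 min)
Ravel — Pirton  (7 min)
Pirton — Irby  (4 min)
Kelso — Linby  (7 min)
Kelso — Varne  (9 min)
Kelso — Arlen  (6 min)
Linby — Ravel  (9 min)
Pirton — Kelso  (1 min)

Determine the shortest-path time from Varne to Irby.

Enumerating some paths:
Varne → Kelso → Pirton → Irby: 9+1+4 = 14
Varne → Tarn → Pirton → Irby: 4+2+4 = 10
Cheapest is Varne → Tarn → Pirton → Irby at 10 min.

10 min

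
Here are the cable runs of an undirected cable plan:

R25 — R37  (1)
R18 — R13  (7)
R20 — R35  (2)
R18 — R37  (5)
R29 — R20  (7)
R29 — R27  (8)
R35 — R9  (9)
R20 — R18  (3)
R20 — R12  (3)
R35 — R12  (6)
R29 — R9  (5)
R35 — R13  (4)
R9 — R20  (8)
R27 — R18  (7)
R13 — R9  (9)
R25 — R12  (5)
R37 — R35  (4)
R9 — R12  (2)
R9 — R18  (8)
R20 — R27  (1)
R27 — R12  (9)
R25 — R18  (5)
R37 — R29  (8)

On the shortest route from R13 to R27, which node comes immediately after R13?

R35

Enumerating some paths:
R13–R35–R20–R27: 4+2+1 = 7
R13–R18–R20–R27: 7+3+1 = 11
R13–R35–R12–R20–R27: 4+6+3+1 = 14
R13–R18–R27: 7+7 = 14
Cheapest is R13–R35–R20–R27 at 7.
So from R13 the first move is to R35.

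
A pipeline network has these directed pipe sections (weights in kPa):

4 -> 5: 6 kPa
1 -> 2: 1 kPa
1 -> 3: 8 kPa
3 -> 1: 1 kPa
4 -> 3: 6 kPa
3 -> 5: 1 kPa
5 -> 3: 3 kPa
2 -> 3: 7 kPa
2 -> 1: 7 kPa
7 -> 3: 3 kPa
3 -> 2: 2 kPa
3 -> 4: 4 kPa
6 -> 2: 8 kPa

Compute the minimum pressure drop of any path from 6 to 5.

16 kPa

Settle nodes by increasing distance from 6:
6: 0
2: 8  (via 6)
1: 15  (via 2)
3: 15  (via 2)
5: 16  (via 3)
Shortest route: 6 → 2 → 3 → 5 = 16 kPa.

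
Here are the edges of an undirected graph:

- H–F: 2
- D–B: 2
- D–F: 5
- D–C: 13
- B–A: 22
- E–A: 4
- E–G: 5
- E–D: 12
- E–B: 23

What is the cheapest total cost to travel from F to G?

Shortest distances from F:
F: 0
H: 2  (via F)
D: 5  (via F)
B: 7  (via D)
E: 17  (via D)
C: 18  (via D)
A: 21  (via E)
G: 22  (via E)
Shortest route: F–D–E–G = 22.

22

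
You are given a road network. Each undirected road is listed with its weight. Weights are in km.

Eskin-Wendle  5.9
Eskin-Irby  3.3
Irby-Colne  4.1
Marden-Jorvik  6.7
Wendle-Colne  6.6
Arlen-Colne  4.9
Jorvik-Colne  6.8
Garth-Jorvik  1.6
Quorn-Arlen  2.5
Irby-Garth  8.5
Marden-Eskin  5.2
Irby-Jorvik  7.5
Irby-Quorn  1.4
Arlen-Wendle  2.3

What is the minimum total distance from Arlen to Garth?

Compare a few routes:
Arlen - Quorn - Irby - Jorvik - Garth: 2.5+1.4+7.5+1.6 = 13
Arlen - Quorn - Irby - Garth: 2.5+1.4+8.5 = 12.4
The minimum is 12.4 km via Arlen - Quorn - Irby - Garth.

12.4 km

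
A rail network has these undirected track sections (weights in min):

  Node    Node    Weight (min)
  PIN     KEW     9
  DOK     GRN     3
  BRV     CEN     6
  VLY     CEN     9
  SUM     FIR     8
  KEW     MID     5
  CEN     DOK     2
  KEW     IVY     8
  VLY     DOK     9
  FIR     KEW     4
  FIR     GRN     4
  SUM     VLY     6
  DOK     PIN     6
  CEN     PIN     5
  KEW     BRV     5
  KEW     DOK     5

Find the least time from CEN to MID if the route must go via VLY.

Best CEN to VLY: CEN → VLY costing 9
Shortest VLY→MID: VLY → DOK → KEW → MID = 19
Total via VLY: 9 + 19 = 28 min.

28 min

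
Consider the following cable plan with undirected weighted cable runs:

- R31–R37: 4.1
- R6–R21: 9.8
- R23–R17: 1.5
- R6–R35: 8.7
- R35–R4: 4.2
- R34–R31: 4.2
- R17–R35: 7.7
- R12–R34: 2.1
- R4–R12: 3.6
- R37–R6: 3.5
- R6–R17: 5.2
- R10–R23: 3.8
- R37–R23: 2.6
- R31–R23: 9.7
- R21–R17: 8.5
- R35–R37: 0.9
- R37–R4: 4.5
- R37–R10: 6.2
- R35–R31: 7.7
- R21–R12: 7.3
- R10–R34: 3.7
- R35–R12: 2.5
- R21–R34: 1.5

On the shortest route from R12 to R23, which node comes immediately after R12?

Compare a few routes:
R12 - R35 - R37 - R23: 2.5+0.9+2.6 = 6
R12 - R34 - R10 - R23: 2.1+3.7+3.8 = 9.6
R12 - R4 - R37 - R23: 3.6+4.5+2.6 = 10.7
R12 - R4 - R35 - R37 - R23: 3.6+4.2+0.9+2.6 = 11.3
The minimum is 6 via R12 - R35 - R37 - R23.
So from R12 the first move is to R35.

R35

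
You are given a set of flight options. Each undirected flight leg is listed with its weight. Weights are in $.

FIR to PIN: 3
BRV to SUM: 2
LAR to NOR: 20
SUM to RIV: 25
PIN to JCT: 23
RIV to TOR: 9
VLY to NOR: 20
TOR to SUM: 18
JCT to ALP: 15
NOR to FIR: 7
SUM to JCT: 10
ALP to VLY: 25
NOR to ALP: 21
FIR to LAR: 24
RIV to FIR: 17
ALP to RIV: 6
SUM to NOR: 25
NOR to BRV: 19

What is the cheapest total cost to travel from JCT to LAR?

Candidate routes:
JCT - PIN - FIR - NOR - LAR: 23+3+7+20 = 53
JCT - SUM - NOR - LAR: 10+25+20 = 55
JCT - PIN - FIR - LAR: 23+3+24 = 50
JCT - SUM - BRV - NOR - LAR: 10+2+19+20 = 51
Cheapest is JCT - PIN - FIR - LAR at $50.

$50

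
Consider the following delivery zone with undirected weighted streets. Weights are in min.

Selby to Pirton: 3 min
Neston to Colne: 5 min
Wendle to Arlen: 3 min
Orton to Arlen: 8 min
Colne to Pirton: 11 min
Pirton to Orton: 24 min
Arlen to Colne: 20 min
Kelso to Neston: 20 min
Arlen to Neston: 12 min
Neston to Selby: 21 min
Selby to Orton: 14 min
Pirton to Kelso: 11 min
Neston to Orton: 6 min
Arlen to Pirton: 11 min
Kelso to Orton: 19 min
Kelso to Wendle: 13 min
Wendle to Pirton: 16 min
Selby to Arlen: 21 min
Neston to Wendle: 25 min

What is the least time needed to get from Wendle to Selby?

Settle nodes by increasing distance from Wendle:
Wendle: 0
Arlen: 3  (via Wendle)
Orton: 11  (via Arlen)
Kelso: 13  (via Wendle)
Pirton: 14  (via Arlen)
Neston: 15  (via Arlen)
Selby: 17  (via Pirton)
Shortest route: Wendle–Arlen–Pirton–Selby = 17 min.

17 min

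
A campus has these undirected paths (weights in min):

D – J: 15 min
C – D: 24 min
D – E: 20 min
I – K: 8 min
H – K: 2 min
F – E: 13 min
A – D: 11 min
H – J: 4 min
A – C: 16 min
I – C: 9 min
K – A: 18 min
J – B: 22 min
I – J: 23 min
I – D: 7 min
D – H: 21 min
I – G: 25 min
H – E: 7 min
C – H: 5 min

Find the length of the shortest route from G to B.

Running Dijkstra from G:
G: 0
I: 25  (via G)
D: 32  (via I)
K: 33  (via I)
C: 34  (via I)
H: 35  (via K)
J: 39  (via H)
E: 42  (via H)
A: 43  (via D)
F: 55  (via E)
B: 61  (via J)
Shortest route: G–I–K–H–J–B = 61 min.

61 min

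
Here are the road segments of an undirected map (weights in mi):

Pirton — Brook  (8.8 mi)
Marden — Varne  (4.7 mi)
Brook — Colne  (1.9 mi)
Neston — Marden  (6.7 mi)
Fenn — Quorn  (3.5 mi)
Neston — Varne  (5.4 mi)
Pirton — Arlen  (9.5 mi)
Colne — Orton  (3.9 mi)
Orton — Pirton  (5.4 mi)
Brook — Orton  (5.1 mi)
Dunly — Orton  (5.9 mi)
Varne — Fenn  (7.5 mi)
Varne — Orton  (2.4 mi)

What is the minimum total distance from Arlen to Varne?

17.3 mi

Compare a few routes:
Arlen → Pirton → Orton → Varne: 9.5+5.4+2.4 = 17.3
Arlen → Pirton → Brook → Orton → Varne: 9.5+8.8+5.1+2.4 = 25.8
Arlen → Pirton → Brook → Colne → Orton → Varne: 9.5+8.8+1.9+3.9+2.4 = 26.5
The minimum is 17.3 mi via Arlen → Pirton → Orton → Varne.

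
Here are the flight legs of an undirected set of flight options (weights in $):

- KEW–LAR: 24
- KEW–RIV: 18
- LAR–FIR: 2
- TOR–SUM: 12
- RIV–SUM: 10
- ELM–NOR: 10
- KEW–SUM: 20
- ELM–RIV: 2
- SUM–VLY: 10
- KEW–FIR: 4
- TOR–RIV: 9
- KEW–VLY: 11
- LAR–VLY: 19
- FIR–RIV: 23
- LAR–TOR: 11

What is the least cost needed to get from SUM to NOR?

Shortest distances from SUM:
SUM: 0
VLY: 10  (via SUM)
RIV: 10  (via SUM)
TOR: 12  (via SUM)
ELM: 12  (via RIV)
KEW: 20  (via SUM)
NOR: 22  (via ELM)
Shortest route: SUM → RIV → ELM → NOR = $22.

$22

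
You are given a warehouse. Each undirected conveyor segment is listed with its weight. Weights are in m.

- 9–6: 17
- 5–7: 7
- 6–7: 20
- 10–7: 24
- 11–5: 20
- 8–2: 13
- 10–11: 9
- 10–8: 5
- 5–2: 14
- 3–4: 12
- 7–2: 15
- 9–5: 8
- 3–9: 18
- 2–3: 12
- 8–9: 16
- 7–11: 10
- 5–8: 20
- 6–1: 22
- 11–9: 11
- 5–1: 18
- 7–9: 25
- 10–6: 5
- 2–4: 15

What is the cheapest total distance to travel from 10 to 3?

30 m

Settle nodes by increasing distance from 10:
10: 0
6: 5  (via 10)
8: 5  (via 10)
11: 9  (via 10)
2: 18  (via 8)
7: 19  (via 11)
9: 20  (via 11)
5: 25  (via 8)
1: 27  (via 6)
3: 30  (via 2)
Shortest route: 10 → 8 → 2 → 3 = 30 m.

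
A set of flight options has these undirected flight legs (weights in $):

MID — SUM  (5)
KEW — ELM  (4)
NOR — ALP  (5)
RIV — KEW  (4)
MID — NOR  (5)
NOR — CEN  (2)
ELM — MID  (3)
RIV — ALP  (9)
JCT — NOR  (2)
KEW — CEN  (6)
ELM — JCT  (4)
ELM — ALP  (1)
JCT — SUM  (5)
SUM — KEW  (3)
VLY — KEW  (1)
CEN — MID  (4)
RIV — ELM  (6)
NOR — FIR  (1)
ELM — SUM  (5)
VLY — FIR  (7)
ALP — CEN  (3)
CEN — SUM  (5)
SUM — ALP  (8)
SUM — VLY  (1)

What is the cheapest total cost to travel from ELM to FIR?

$7

Enumerating some paths:
ELM → MID → CEN → NOR → FIR: 3+4+2+1 = 10
ELM → ALP → NOR → FIR: 1+5+1 = 7
ELM → MID → NOR → FIR: 3+5+1 = 9
ELM → KEW → VLY → FIR: 4+1+7 = 12
The minimum is $7 via ELM → ALP → NOR → FIR.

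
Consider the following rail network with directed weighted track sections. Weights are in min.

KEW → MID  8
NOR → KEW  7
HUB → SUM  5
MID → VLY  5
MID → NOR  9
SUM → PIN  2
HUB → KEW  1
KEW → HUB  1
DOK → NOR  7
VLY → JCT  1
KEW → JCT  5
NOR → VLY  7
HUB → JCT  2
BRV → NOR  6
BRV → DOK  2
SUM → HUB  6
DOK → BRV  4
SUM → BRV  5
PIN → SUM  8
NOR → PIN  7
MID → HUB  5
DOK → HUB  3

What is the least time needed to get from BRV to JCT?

7 min

Candidate routes:
BRV → NOR → VLY → JCT: 6+7+1 = 14
BRV → DOK → HUB → JCT: 2+3+2 = 7
BRV → DOK → HUB → KEW → JCT: 2+3+1+5 = 11
Cheapest is BRV → DOK → HUB → JCT at 7 min.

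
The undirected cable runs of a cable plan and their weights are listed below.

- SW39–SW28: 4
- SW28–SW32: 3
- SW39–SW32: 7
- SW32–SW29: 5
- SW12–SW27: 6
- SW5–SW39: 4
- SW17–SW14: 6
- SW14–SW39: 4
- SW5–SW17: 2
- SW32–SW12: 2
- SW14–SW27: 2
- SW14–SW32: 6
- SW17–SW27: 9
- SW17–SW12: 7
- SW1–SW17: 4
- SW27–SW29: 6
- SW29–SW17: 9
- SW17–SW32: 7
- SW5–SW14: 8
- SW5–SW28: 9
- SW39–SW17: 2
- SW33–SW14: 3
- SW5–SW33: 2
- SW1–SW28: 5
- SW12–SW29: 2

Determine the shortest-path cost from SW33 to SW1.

8

Candidate routes:
SW33 - SW14 - SW17 - SW1: 3+6+4 = 13
SW33 - SW5 - SW17 - SW1: 2+2+4 = 8
SW33 - SW5 - SW39 - SW17 - SW1: 2+4+2+4 = 12
The minimum is 8 via SW33 - SW5 - SW17 - SW1.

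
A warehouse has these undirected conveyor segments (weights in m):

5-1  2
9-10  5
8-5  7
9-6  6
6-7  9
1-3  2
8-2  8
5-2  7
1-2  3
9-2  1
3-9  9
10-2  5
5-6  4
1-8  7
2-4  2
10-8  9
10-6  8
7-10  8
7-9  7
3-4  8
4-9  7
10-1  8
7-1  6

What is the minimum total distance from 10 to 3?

10 m

Enumerating some paths:
10 - 9 - 2 - 1 - 3: 5+1+3+2 = 11
10 - 1 - 3: 8+2 = 10
Cheapest is 10 - 1 - 3 at 10 m.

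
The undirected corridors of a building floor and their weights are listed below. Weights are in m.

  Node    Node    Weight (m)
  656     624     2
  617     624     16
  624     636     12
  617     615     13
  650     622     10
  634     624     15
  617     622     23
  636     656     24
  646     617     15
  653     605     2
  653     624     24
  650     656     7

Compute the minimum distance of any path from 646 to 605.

Settle nodes by increasing distance from 646:
646: 0
617: 15  (via 646)
615: 28  (via 617)
624: 31  (via 617)
656: 33  (via 624)
622: 38  (via 617)
650: 40  (via 656)
636: 43  (via 624)
634: 46  (via 624)
653: 55  (via 624)
605: 57  (via 653)
Shortest route: 646 → 617 → 624 → 653 → 605 = 57 m.

57 m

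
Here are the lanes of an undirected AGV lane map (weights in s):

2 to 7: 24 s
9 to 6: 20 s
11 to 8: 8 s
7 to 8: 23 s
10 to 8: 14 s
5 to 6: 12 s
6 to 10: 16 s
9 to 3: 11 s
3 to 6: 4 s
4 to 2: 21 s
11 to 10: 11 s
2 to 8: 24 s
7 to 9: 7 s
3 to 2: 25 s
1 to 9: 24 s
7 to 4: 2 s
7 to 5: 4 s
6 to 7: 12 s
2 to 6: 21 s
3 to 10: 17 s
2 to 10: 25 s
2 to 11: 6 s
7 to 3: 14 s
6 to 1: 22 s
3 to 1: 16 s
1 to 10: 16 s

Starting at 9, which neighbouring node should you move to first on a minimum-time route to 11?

Compare a few routes:
9–7–4–2–11: 7+2+21+6 = 36
9–7–8–11: 7+23+8 = 38
9–7–2–11: 7+24+6 = 37
Cheapest is 9–7–4–2–11 at 36 s.
So from 9 the first move is to 7.

7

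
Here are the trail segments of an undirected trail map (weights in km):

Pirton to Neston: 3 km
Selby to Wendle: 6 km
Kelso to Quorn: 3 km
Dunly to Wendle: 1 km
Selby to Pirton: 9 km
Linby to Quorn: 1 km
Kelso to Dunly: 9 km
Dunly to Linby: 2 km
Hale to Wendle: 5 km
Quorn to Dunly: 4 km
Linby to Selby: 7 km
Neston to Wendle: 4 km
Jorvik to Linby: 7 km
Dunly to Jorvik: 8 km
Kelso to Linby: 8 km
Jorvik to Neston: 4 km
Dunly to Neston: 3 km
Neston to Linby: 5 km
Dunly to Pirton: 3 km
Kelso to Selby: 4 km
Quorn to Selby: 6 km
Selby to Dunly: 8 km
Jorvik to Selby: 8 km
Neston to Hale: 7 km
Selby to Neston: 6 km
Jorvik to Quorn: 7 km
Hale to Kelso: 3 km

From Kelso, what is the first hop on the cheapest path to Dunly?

Candidate routes:
Kelso → Quorn → Dunly: 3+4 = 7
Kelso → Hale → Wendle → Dunly: 3+5+1 = 9
Kelso → Dunly: 9 = 9
Kelso → Quorn → Linby → Dunly: 3+1+2 = 6
The minimum is 6 km via Kelso → Quorn → Linby → Dunly.
So from Kelso the first move is to Quorn.

Quorn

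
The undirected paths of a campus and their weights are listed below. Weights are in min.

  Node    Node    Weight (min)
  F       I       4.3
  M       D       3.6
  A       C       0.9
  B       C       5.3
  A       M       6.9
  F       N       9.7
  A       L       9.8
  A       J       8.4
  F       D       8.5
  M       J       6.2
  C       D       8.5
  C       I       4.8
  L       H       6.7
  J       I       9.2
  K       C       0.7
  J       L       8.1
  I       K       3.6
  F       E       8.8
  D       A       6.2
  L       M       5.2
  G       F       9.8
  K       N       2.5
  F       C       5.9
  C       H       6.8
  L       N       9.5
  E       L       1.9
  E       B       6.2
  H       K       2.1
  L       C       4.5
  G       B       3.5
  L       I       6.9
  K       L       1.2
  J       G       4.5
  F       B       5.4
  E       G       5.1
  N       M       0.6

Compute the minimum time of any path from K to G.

8.2 min

Enumerating some paths:
K - C - B - G: 0.7+5.3+3.5 = 9.5
K - L - E - G: 1.2+1.9+5.1 = 8.2
The minimum is 8.2 min via K - L - E - G.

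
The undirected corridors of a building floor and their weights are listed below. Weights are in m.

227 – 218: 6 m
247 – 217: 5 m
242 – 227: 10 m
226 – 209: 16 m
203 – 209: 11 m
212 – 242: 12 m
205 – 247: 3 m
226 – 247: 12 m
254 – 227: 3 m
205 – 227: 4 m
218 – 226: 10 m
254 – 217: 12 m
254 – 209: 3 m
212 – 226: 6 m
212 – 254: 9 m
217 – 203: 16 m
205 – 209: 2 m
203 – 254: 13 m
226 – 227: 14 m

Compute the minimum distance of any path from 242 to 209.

16 m

Enumerating some paths:
242–212–254–227–205–209: 12+9+3+4+2 = 30
242–227–254–209: 10+3+3 = 16
242–212–226–209: 12+6+16 = 34
242–212–254–209: 12+9+3 = 24
Cheapest is 242–227–254–209 at 16 m.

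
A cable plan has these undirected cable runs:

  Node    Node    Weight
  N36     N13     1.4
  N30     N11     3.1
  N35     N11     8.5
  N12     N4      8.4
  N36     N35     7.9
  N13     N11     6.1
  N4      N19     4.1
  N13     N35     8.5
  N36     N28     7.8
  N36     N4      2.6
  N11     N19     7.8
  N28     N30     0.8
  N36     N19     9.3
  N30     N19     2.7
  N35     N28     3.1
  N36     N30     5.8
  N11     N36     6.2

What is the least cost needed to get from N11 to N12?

Settle nodes by increasing distance from N11:
N11: 0
N30: 3.1  (via N11)
N28: 3.9  (via N30)
N19: 5.8  (via N30)
N13: 6.1  (via N11)
N36: 6.2  (via N11)
N35: 7  (via N28)
N4: 8.8  (via N36)
N12: 17.2  (via N4)
Shortest route: N11 → N36 → N4 → N12 = 17.2.

17.2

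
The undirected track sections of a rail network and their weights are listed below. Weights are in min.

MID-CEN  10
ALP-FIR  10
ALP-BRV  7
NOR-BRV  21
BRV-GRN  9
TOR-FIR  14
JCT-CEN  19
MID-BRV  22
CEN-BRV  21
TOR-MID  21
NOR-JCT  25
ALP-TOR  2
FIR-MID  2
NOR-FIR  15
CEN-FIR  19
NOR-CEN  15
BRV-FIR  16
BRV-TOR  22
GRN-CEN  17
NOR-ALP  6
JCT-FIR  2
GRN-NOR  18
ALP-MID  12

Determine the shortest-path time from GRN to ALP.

Settle nodes by increasing distance from GRN:
GRN: 0
BRV: 9  (via GRN)
ALP: 16  (via BRV)
Shortest route: GRN → BRV → ALP = 16 min.

16 min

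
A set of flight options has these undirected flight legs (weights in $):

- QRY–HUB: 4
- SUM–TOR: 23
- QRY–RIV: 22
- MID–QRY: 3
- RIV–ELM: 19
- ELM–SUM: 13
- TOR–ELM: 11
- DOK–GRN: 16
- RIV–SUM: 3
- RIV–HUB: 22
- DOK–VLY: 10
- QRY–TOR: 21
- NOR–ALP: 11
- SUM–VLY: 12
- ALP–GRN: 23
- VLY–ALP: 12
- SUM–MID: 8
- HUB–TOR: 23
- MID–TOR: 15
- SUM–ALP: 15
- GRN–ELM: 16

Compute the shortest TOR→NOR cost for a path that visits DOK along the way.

$76

Shortest TOR→DOK: TOR → ELM → GRN → DOK = 43
Shortest DOK→NOR: DOK → VLY → ALP → NOR = 33
Total via DOK: 43 + 33 = $76.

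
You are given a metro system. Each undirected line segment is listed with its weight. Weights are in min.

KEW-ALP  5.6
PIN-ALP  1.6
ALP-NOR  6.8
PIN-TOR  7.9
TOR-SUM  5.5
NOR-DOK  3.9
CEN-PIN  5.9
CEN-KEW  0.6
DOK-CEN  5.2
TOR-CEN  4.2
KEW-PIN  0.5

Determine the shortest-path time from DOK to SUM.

Candidate routes:
DOK - CEN - TOR - SUM: 5.2+4.2+5.5 = 14.9
DOK - CEN - KEW - PIN - TOR - SUM: 5.2+0.6+0.5+7.9+5.5 = 19.7
DOK - NOR - ALP - PIN - KEW - CEN - TOR - SUM: 3.9+6.8+1.6+0.5+0.6+4.2+5.5 = 23.1
Cheapest is DOK - CEN - TOR - SUM at 14.9 min.

14.9 min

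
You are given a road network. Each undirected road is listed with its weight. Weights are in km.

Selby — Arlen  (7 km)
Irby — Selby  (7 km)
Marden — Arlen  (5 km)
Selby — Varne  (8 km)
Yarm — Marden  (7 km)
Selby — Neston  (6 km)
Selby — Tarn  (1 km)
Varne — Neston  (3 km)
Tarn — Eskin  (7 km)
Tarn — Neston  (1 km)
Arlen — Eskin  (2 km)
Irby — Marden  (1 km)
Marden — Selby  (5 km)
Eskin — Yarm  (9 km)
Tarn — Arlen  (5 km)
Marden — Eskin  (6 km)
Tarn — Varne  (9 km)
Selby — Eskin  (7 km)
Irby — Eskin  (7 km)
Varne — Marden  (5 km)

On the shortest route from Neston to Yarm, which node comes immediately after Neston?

Candidate routes:
Neston–Varne–Marden–Yarm: 3+5+7 = 15
Neston–Tarn–Selby–Marden–Yarm: 1+1+5+7 = 14
Cheapest is Neston–Tarn–Selby–Marden–Yarm at 14 km.
So from Neston the first move is to Tarn.

Tarn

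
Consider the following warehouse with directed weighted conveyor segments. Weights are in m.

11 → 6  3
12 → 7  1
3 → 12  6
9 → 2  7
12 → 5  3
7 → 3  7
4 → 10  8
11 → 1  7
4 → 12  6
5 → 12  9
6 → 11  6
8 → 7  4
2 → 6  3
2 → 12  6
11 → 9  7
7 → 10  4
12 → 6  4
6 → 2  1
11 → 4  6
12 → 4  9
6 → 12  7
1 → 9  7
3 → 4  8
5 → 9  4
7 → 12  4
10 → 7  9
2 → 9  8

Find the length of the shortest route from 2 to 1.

16 m

Candidate routes:
2 - 12 - 6 - 11 - 1: 6+4+6+7 = 23
2 - 6 - 11 - 1: 3+6+7 = 16
The minimum is 16 m via 2 - 6 - 11 - 1.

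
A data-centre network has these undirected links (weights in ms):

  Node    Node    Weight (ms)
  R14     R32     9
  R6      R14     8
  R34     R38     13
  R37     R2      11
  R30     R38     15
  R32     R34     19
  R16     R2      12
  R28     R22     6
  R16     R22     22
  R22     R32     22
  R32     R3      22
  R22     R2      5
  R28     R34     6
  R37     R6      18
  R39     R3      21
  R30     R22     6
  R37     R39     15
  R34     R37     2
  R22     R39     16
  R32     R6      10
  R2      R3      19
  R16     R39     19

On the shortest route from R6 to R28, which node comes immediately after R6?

Enumerating some paths:
R6 → R32 → R34 → R28: 10+19+6 = 35
R6 → R32 → R22 → R28: 10+22+6 = 38
R6 → R37 → R2 → R22 → R28: 18+11+5+6 = 40
R6 → R37 → R34 → R28: 18+2+6 = 26
Cheapest is R6 → R37 → R34 → R28 at 26 ms.
So from R6 the first move is to R37.

R37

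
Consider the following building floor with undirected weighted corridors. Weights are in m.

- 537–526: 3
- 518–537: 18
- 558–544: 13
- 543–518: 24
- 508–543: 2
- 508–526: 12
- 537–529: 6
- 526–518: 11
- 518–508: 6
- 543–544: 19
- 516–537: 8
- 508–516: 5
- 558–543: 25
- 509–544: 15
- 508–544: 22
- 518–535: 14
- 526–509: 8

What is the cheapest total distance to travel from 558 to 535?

Settle nodes by increasing distance from 558:
558: 0
544: 13  (via 558)
543: 25  (via 558)
508: 27  (via 543)
509: 28  (via 544)
516: 32  (via 508)
518: 33  (via 508)
526: 36  (via 509)
537: 39  (via 526)
529: 45  (via 537)
535: 47  (via 518)
Shortest route: 558 → 543 → 508 → 518 → 535 = 47 m.

47 m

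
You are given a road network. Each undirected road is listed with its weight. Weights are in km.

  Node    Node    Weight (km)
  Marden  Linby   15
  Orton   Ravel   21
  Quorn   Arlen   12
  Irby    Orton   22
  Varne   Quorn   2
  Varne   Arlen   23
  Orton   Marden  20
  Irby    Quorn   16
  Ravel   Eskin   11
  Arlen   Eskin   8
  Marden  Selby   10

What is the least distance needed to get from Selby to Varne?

70 km

Candidate routes:
Selby → Marden → Orton → Ravel → Eskin → Arlen → Varne: 10+20+21+11+8+23 = 93
Selby → Marden → Orton → Irby → Quorn → Varne: 10+20+22+16+2 = 70
Selby → Marden → Orton → Ravel → Eskin → Arlen → Quorn → Varne: 10+20+21+11+8+12+2 = 84
Cheapest is Selby → Marden → Orton → Irby → Quorn → Varne at 70 km.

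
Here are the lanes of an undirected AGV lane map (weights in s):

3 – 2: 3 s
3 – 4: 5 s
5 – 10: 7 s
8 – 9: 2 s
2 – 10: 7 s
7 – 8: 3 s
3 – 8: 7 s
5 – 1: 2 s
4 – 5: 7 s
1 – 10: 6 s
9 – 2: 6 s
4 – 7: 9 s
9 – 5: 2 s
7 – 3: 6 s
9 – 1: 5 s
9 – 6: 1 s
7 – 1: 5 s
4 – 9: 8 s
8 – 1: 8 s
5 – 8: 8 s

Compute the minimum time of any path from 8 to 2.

8 s

Running Dijkstra from 8:
8: 0
9: 2  (via 8)
6: 3  (via 9)
7: 3  (via 8)
5: 4  (via 9)
1: 6  (via 5)
3: 7  (via 8)
2: 8  (via 9)
Shortest route: 8–9–2 = 8 s.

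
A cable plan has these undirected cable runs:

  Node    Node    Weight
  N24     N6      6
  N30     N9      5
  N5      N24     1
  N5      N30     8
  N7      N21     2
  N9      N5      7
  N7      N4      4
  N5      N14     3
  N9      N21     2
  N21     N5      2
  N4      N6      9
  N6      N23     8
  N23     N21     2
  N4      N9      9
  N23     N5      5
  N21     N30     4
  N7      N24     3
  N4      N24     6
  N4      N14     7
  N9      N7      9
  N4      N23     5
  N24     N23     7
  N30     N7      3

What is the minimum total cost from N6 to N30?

Shortest distances from N6:
N6: 0
N24: 6  (via N6)
N5: 7  (via N24)
N23: 8  (via N6)
N4: 9  (via N6)
N7: 9  (via N24)
N21: 9  (via N5)
N14: 10  (via N5)
N9: 11  (via N21)
N30: 12  (via N7)
Shortest route: N6–N24–N7–N30 = 12.

12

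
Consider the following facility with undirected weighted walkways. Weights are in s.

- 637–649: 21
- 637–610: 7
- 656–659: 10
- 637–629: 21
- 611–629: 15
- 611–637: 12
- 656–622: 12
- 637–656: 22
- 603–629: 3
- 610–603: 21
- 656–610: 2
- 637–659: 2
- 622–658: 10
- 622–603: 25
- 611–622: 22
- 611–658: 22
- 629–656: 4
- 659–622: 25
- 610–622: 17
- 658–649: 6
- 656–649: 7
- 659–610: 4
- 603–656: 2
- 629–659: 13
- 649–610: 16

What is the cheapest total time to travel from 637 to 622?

20 s

Running Dijkstra from 637:
637: 0
659: 2  (via 637)
610: 6  (via 659)
656: 8  (via 610)
603: 10  (via 656)
611: 12  (via 637)
629: 12  (via 656)
649: 15  (via 656)
622: 20  (via 656)
Shortest route: 637–659–610–656–622 = 20 s.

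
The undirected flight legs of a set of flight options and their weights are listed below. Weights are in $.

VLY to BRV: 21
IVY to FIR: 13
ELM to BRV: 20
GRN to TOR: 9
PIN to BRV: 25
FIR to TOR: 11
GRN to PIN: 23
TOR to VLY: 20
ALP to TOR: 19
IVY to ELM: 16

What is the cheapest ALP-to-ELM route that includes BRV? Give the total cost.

$80

Best ALP to BRV: ALP–TOR–VLY–BRV costing 60
Best BRV to ELM: BRV–ELM costing 20
Total via BRV: 60 + 20 = $80.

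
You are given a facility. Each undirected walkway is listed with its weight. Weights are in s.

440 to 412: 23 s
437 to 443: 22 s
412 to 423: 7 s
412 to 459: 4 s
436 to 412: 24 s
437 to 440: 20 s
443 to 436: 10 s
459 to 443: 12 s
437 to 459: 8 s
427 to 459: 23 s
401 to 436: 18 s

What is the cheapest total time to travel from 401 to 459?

40 s

Candidate routes:
401 - 436 - 443 - 437 - 459: 18+10+22+8 = 58
401 - 436 - 412 - 440 - 437 - 459: 18+24+23+20+8 = 93
401 - 436 - 443 - 459: 18+10+12 = 40
401 - 436 - 412 - 459: 18+24+4 = 46
Cheapest is 401 - 436 - 443 - 459 at 40 s.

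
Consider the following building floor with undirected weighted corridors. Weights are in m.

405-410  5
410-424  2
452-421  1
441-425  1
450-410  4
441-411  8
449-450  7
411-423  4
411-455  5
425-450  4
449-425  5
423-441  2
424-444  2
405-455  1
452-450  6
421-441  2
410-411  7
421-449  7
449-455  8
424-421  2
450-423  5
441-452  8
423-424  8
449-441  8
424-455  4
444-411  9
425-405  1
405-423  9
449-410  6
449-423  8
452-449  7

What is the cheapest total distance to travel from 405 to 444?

7 m

Enumerating some paths:
405 → 410 → 424 → 444: 5+2+2 = 9
405 → 425 → 441 → 421 → 424 → 444: 1+1+2+2+2 = 8
405 → 455 → 424 → 444: 1+4+2 = 7
405 → 425 → 450 → 410 → 424 → 444: 1+4+4+2+2 = 13
Cheapest is 405 → 455 → 424 → 444 at 7 m.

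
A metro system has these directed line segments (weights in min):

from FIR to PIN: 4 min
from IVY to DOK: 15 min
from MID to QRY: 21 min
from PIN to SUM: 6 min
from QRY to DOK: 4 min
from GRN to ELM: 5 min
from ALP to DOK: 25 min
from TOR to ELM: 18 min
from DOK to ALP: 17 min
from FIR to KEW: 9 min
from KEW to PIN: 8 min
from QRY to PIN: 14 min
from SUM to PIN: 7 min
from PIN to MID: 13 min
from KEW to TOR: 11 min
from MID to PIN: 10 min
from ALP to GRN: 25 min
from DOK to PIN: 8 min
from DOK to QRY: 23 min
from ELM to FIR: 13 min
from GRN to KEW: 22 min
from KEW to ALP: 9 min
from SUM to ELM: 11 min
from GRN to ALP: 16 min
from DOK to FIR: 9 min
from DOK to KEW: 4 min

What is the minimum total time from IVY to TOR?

30 min

Compare a few routes:
IVY–DOK–FIR–KEW–TOR: 15+9+9+11 = 44
IVY–DOK–KEW–TOR: 15+4+11 = 30
Cheapest is IVY–DOK–KEW–TOR at 30 min.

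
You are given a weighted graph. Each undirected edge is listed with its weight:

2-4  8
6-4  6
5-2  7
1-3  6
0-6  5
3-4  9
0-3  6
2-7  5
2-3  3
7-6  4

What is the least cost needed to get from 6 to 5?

16

Settle nodes by increasing distance from 6:
6: 0
7: 4  (via 6)
0: 5  (via 6)
4: 6  (via 6)
2: 9  (via 7)
3: 11  (via 0)
5: 16  (via 2)
Shortest route: 6–7–2–5 = 16.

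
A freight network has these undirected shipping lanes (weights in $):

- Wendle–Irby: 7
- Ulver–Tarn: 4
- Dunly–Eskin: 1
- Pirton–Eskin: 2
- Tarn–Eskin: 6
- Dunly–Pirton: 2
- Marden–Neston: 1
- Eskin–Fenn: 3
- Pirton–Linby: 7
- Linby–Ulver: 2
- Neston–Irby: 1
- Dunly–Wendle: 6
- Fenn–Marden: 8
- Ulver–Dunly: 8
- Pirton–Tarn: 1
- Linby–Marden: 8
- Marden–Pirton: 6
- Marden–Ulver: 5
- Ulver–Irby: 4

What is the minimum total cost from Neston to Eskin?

$9

Enumerating some paths:
Neston - Marden - Pirton - Dunly - Eskin: 1+6+2+1 = 10
Neston - Marden - Pirton - Eskin: 1+6+2 = 9
The minimum is $9 via Neston - Marden - Pirton - Eskin.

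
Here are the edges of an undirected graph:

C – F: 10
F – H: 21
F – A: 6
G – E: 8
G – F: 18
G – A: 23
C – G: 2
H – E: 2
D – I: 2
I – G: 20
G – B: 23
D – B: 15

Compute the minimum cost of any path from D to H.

Running Dijkstra from D:
D: 0
I: 2  (via D)
B: 15  (via D)
G: 22  (via I)
C: 24  (via G)
E: 30  (via G)
H: 32  (via E)
Shortest route: D–I–G–E–H = 32.

32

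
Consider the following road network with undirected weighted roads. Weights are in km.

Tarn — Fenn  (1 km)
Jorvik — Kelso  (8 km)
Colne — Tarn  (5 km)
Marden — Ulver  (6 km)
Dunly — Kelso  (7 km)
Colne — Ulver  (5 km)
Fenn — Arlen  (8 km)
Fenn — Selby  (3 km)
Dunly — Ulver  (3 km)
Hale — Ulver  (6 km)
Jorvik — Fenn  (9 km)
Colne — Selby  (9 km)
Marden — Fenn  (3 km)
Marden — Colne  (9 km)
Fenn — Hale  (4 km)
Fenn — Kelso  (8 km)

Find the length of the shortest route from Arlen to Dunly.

20 km

Running Dijkstra from Arlen:
Arlen: 0
Fenn: 8  (via Arlen)
Tarn: 9  (via Fenn)
Marden: 11  (via Fenn)
Selby: 11  (via Fenn)
Hale: 12  (via Fenn)
Colne: 14  (via Tarn)
Kelso: 16  (via Fenn)
Ulver: 17  (via Marden)
Jorvik: 17  (via Fenn)
Dunly: 20  (via Ulver)
Shortest route: Arlen → Fenn → Marden → Ulver → Dunly = 20 km.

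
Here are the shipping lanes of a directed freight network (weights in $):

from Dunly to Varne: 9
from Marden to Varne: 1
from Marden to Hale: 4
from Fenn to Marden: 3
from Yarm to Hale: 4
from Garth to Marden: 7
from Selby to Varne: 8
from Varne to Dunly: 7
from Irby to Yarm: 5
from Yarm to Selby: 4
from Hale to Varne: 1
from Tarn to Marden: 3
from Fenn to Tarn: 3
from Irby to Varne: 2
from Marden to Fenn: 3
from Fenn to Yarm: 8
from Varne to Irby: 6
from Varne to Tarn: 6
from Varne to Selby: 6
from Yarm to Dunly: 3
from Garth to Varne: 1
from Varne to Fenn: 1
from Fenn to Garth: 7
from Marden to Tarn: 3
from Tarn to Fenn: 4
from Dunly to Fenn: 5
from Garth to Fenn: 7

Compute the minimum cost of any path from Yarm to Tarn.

$9

Shortest distances from Yarm:
Yarm: 0
Dunly: 3  (via Yarm)
Hale: 4  (via Yarm)
Selby: 4  (via Yarm)
Varne: 5  (via Hale)
Fenn: 6  (via Varne)
Marden: 9  (via Fenn)
Tarn: 9  (via Fenn)
Shortest route: Yarm → Hale → Varne → Fenn → Tarn = $9.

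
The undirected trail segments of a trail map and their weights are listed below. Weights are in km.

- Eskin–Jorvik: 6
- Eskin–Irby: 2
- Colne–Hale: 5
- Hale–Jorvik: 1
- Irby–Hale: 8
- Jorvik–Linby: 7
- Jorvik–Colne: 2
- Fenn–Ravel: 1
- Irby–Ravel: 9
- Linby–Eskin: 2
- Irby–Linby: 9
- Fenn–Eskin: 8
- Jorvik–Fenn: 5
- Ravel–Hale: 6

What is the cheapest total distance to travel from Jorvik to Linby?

Shortest distances from Jorvik:
Jorvik: 0
Hale: 1  (via Jorvik)
Colne: 2  (via Jorvik)
Fenn: 5  (via Jorvik)
Eskin: 6  (via Jorvik)
Ravel: 6  (via Fenn)
Linby: 7  (via Jorvik)
Shortest route: Jorvik–Linby = 7 km.

7 km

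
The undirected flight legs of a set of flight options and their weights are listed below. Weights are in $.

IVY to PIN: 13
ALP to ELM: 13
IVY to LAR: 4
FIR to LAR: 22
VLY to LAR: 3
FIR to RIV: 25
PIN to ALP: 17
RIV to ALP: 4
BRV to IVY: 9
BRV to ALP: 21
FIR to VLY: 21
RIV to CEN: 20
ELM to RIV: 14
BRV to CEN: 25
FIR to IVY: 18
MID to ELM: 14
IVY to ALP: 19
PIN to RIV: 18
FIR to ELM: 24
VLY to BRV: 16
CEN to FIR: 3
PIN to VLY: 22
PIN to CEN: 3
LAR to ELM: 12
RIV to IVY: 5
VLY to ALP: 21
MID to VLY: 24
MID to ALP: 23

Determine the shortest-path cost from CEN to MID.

Running Dijkstra from CEN:
CEN: 0
FIR: 3  (via CEN)
PIN: 3  (via CEN)
IVY: 16  (via PIN)
LAR: 20  (via IVY)
RIV: 20  (via CEN)
ALP: 20  (via PIN)
VLY: 23  (via LAR)
BRV: 25  (via CEN)
ELM: 27  (via FIR)
MID: 41  (via ELM)
Shortest route: CEN–FIR–ELM–MID = $41.

$41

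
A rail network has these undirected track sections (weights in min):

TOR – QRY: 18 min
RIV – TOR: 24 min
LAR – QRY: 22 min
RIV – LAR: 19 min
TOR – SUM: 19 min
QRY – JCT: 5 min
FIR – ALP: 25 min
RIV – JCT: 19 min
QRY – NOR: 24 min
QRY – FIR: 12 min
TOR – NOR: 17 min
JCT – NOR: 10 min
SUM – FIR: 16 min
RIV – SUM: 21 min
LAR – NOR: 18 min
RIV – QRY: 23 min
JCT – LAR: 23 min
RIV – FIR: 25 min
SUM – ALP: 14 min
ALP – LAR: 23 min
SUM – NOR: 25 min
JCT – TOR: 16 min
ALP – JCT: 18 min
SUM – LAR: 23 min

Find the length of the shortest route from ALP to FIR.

25 min

Candidate routes:
ALP → JCT → QRY → FIR: 18+5+12 = 35
ALP → FIR: 25 = 25
ALP → SUM → FIR: 14+16 = 30
ALP → LAR → QRY → FIR: 23+22+12 = 57
Cheapest is ALP → FIR at 25 min.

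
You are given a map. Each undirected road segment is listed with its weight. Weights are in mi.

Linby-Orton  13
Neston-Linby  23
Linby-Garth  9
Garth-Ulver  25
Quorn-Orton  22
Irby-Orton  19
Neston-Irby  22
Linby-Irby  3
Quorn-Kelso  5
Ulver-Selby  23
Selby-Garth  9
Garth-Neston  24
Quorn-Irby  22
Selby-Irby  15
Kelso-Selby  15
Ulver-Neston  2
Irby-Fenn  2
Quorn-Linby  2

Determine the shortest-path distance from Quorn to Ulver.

Compare a few routes:
Quorn–Linby–Irby–Neston–Ulver: 2+3+22+2 = 29
Quorn–Linby–Neston–Ulver: 2+23+2 = 27
Cheapest is Quorn–Linby–Neston–Ulver at 27 mi.

27 mi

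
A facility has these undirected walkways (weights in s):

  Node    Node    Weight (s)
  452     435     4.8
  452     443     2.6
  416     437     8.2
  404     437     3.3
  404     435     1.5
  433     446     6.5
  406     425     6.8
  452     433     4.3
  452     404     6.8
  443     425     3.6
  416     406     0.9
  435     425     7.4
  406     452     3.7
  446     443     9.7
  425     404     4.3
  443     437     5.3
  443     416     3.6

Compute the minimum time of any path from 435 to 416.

Running Dijkstra from 435:
435: 0
404: 1.5  (via 435)
452: 4.8  (via 435)
437: 4.8  (via 404)
425: 5.8  (via 404)
443: 7.4  (via 452)
406: 8.5  (via 452)
433: 9.1  (via 452)
416: 9.4  (via 406)
Shortest route: 435–452–406–416 = 9.4 s.

9.4 s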